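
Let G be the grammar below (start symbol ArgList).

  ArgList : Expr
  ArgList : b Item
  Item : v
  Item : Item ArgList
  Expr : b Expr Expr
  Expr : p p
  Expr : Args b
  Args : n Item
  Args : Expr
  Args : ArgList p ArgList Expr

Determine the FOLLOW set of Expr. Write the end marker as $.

In ArgList : Expr: Expr is at the end, add FOLLOW(ArgList) = { $, b, n, p }.
In Expr : b Expr Expr: add FIRST(Expr) = { b, n, p }.
In Expr : b Expr Expr: Expr is at the end, add FOLLOW(Expr) = { $, b, n, p }.
In Args : Expr: Expr is at the end, add FOLLOW(Args) = { b }.
In Args : ArgList p ArgList Expr: Expr is at the end, add FOLLOW(Args) = { b }.
Union: FOLLOW(Expr) = { $, b, n, p }.

{ $, b, n, p }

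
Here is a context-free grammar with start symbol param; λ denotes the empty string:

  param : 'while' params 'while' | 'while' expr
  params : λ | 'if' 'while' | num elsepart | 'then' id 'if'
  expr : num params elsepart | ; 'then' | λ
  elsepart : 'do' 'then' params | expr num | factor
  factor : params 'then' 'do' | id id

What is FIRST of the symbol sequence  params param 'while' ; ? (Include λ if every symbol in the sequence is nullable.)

{ 'if', 'then', 'while', num }

Add FIRST(params)\{λ} = { 'if', 'then', num }; params is nullable, continue.
Add FIRST(param) = { 'while' }; param is not nullable, stop.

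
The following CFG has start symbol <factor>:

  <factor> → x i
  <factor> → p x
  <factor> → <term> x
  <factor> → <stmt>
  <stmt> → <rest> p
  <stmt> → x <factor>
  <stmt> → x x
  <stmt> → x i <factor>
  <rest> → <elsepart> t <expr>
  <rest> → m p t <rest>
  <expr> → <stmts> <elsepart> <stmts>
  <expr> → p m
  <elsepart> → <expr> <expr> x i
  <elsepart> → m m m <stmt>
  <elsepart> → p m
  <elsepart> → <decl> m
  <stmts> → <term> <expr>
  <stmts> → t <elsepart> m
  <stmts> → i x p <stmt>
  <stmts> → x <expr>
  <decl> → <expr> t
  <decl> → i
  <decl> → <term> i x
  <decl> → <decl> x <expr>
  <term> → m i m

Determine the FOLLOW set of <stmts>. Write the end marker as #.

In <expr> → <stmts> <elsepart> <stmts>: add FIRST(<elsepart> <stmts>) = { i, m, p, t, x }.
In <expr> → <stmts> <elsepart> <stmts>: <stmts> is at the end, add FOLLOW(<expr>) = { i, m, p, t, x }.
Union: FOLLOW(<stmts>) = { i, m, p, t, x }.

{ i, m, p, t, x }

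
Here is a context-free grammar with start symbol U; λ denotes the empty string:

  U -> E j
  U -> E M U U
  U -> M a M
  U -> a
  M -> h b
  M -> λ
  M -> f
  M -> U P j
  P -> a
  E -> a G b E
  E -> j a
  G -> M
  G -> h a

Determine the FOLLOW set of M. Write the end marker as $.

In U -> E M U U: add FIRST(U U) = { a, f, h, j }.
In U -> M a M: add FIRST(a M) = { a }.
In U -> M a M: M is at the end, add FOLLOW(U) = { $, a, f, h, j }.
In G -> M: M is at the end, add FOLLOW(G) = { b }.
Union: FOLLOW(M) = { $, a, b, f, h, j }.

{ $, a, b, f, h, j }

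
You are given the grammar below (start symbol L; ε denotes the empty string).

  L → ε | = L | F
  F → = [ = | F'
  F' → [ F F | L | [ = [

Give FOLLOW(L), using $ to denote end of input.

{ $, =, [ }

L is the start symbol, so $ ∈ FOLLOW(L).
In L → = L: L is at the end, add FOLLOW(L) = { $, =, [ }.
In F' → L: L is at the end, add FOLLOW(F') = { $, =, [ }.
Union: FOLLOW(L) = { $, =, [ }.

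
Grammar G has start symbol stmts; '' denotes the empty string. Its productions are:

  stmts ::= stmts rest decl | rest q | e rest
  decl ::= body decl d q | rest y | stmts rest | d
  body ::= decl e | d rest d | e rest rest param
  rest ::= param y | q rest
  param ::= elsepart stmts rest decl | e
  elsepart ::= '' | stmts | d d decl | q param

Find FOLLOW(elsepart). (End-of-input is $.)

{ d, e, q }

In param ::= elsepart stmts rest decl: add FIRST(stmts rest decl) = { d, e, q }.
Union: FOLLOW(elsepart) = { d, e, q }.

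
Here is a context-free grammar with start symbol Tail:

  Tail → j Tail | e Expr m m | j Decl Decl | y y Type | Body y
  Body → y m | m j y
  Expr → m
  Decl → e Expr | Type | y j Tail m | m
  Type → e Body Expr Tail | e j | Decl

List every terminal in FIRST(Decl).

Decl → e Expr contributes {e}.
From Decl → Type: add FIRST(Type) = { e, m, y }.
Decl → y j Tail m contributes {y}.
Decl → m contributes {m}.
Union: FIRST(Decl) = { e, m, y }.

{ e, m, y }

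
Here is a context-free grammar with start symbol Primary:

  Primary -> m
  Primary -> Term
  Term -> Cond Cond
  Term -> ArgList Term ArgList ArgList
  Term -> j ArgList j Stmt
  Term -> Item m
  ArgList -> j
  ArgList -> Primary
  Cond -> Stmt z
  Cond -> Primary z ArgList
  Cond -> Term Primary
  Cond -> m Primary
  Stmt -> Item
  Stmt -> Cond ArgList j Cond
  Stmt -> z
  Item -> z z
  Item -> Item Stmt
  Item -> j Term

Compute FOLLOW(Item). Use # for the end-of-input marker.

In Term -> Item m: add FIRST(m) = { m }.
In Stmt -> Item: Item is at the end, add FOLLOW(Stmt) = { #, j, m, z }.
In Item -> Item Stmt: add FIRST(Stmt) = { j, m, z }.
Union: FOLLOW(Item) = { #, j, m, z }.

{ #, j, m, z }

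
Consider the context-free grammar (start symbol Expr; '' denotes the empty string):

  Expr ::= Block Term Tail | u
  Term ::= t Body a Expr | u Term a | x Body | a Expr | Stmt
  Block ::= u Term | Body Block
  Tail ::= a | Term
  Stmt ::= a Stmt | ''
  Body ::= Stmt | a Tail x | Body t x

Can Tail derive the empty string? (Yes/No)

Tail ::= Term and each of Term is nullable, so Tail ⇒* ''.

Yes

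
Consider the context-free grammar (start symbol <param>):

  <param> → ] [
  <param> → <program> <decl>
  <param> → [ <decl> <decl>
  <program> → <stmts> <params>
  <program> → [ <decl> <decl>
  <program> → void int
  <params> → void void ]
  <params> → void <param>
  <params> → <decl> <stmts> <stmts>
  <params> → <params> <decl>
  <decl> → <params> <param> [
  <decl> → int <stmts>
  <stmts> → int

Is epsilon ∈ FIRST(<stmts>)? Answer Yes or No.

No nonterminal in this grammar is nullable.
No production of <stmts> has an RHS whose symbols are all nullable, so <stmts> is not nullable.

No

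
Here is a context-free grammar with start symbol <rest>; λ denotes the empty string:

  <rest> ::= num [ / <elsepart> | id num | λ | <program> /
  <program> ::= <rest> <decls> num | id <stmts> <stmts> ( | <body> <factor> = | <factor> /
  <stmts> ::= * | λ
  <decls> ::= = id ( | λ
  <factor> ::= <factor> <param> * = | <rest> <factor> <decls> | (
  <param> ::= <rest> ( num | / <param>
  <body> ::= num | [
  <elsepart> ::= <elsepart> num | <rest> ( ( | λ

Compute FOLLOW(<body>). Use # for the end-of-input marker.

{ (, =, [, id, num }

In <program> ::= <body> <factor> =: add FIRST(<factor> =) = { (, =, [, id, num }.
Union: FOLLOW(<body>) = { (, =, [, id, num }.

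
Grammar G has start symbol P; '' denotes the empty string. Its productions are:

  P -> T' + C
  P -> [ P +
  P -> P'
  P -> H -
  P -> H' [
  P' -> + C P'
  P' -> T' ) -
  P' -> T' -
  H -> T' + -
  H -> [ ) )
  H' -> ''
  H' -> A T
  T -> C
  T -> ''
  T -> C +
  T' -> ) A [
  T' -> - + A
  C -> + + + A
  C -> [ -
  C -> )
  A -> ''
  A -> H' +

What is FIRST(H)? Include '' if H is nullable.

{ ), -, [ }

From H -> T' + -: add FIRST(T') = { ), - }.
H -> [ ) ) contributes {[}.
Union: FIRST(H) = { ), -, [ }.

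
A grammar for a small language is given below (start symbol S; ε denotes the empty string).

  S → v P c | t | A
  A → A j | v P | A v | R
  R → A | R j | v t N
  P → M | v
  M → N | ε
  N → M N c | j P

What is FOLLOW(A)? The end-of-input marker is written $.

In S → A: A is at the end, add FOLLOW(S) = { $ }.
In A → A j: add FIRST(j) = { j }.
In A → A v: add FIRST(v) = { v }.
In R → A: A is at the end, add FOLLOW(R) = { $, j, v }.
Union: FOLLOW(A) = { $, j, v }.

{ $, j, v }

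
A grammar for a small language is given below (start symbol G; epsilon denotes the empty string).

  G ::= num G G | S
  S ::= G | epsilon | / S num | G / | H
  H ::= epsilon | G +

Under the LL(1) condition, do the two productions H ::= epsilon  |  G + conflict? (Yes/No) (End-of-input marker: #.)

Yes

FIRST(epsilon) = { epsilon } and FIRST(G +) = { +, /, num }.
The first alternative is nullable and FOLLOW(H) = { #, +, /, num } shares + with FIRST of the second — conflict.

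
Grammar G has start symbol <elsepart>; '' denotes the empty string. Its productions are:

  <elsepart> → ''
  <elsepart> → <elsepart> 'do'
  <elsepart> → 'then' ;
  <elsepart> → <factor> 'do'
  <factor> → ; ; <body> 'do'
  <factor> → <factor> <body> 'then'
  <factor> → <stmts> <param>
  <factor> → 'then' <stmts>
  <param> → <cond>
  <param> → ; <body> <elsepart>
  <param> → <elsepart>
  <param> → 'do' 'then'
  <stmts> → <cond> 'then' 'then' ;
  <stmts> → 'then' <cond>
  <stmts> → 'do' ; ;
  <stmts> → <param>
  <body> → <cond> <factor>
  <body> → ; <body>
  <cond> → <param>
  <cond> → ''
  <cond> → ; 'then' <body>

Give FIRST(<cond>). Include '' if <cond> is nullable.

{ 'do', 'then', ;, '' }

From <cond> → <param>: add FIRST(<param>) = { 'do', 'then', ;, '' } (including '' since <param> is nullable).
<cond> → '' contributes ''.
<cond> → ; 'then' <body> contributes {;}.
Union: FIRST(<cond>) = { 'do', 'then', ;, '' }.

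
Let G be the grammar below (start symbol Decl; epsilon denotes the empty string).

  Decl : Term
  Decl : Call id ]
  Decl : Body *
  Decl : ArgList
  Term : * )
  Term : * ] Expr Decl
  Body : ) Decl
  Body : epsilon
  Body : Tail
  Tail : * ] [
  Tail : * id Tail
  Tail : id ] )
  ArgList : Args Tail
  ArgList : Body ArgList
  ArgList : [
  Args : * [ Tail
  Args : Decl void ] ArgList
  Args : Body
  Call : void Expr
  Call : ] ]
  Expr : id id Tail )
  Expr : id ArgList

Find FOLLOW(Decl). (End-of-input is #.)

Decl is the start symbol, so # ∈ FOLLOW(Decl).
In Term : * ] Expr Decl: Decl is at the end, add FOLLOW(Term) = { #, ), *, [, ], id, void }.
In Body : ) Decl: Decl is at the end, add FOLLOW(Body) = { ), *, [, ], id, void }.
In Args : Decl void ] ArgList: add FIRST(void ] ArgList) = { void }.
Union: FOLLOW(Decl) = { #, ), *, [, ], id, void }.

{ #, ), *, [, ], id, void }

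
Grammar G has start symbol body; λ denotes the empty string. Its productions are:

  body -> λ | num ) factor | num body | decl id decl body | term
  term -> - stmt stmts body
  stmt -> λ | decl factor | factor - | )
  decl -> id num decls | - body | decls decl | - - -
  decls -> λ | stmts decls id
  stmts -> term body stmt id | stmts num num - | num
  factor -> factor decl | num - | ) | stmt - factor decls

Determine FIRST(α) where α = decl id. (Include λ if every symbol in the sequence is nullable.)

{ -, id, num }

Add FIRST(decl) = { -, id, num }; decl is not nullable, stop.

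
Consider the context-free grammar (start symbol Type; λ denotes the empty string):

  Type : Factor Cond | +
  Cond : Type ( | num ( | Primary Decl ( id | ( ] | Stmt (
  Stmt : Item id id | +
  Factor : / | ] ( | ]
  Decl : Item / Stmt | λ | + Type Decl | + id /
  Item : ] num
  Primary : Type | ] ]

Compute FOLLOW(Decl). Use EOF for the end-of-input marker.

In Cond : Primary Decl ( id: add FIRST(( id) = { ( }.
In Decl : + Type Decl: Decl is at the end, add FOLLOW(Decl) = { ( }.
Union: FOLLOW(Decl) = { ( }.

{ ( }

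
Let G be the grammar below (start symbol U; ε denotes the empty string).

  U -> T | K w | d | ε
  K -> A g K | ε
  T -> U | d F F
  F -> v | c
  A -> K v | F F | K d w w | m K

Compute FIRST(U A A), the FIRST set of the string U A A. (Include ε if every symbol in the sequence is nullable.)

Add FIRST(U)\{ε} = { c, d, m, v, w }; U is nullable, continue.
Add FIRST(A) = { c, d, m, v }; A is not nullable, stop.

{ c, d, m, v, w }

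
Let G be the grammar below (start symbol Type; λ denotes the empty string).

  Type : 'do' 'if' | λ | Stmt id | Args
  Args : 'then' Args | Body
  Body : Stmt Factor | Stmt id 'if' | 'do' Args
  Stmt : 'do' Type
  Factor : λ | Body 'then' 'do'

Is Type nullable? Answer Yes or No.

Yes

Type has an λ-production, so Type ⇒ λ.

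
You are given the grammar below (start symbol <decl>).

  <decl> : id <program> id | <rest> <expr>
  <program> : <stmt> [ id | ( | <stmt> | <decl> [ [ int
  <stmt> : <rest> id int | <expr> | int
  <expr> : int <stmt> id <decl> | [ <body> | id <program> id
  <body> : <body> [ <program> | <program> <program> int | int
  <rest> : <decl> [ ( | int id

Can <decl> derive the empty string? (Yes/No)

No nonterminal in this grammar is nullable.
No production of <decl> has an RHS whose symbols are all nullable, so <decl> is not nullable.

No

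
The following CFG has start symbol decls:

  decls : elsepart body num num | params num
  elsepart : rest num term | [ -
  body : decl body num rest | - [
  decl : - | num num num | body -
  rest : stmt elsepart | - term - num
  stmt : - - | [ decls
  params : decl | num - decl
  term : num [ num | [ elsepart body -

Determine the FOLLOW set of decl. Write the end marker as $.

In body : decl body num rest: add FIRST(body num rest) = { -, num }.
In params : decl: decl is at the end, add FOLLOW(params) = { num }.
In params : num - decl: decl is at the end, add FOLLOW(params) = { num }.
Union: FOLLOW(decl) = { -, num }.

{ -, num }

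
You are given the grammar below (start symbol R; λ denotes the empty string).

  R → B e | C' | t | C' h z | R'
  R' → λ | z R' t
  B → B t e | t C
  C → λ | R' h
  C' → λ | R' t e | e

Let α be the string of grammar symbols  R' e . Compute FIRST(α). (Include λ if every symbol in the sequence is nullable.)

{ e, z }

Add FIRST(R')\{λ} = { z }; R' is nullable, continue.
e is a terminal; add {e} and stop.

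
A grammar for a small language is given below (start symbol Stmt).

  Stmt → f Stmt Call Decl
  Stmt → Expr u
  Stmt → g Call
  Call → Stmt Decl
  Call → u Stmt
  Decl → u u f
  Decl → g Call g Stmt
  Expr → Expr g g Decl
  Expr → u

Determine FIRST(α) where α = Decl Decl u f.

{ g, u }

Add FIRST(Decl) = { g, u }; Decl is not nullable, stop.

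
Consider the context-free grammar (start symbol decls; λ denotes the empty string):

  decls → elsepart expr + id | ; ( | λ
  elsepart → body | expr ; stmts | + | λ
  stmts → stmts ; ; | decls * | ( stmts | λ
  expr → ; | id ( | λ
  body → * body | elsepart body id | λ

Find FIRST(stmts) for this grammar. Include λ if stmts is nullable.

From stmts → stmts ; ;: stmts nullable, take FIRST(stmts) ∪ {;} = { (, *, +, ;, id }.
From stmts → decls *: decls nullable, take FIRST(decls) ∪ {*} = { *, +, ;, id }.
stmts → ( stmts contributes {(}.
stmts → λ contributes λ.
Union: FIRST(stmts) = { (, *, +, ;, id, λ }.

{ (, *, +, ;, id, λ }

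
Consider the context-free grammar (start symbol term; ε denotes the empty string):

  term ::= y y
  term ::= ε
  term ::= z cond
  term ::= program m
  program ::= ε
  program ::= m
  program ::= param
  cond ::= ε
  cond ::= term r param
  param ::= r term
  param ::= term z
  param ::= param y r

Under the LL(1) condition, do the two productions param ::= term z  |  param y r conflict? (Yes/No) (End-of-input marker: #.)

Yes

FIRST(term z) = { m, r, y, z } and FIRST(param y r) = { m, r, y, z }.
Both contain m, so the two alternatives are not disjoint — LL(1) conflict.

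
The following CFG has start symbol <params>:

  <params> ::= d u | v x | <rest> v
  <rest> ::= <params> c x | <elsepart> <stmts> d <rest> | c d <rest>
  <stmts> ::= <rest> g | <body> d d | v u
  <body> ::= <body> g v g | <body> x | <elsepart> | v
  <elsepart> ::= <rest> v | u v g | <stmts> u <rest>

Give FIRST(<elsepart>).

From <elsepart> ::= <rest> v: add FIRST(<rest>) = { c, d, u, v }.
<elsepart> ::= u v g contributes {u}.
From <elsepart> ::= <stmts> u <rest>: add FIRST(<stmts>) = { c, d, u, v }.
Union: FIRST(<elsepart>) = { c, d, u, v }.

{ c, d, u, v }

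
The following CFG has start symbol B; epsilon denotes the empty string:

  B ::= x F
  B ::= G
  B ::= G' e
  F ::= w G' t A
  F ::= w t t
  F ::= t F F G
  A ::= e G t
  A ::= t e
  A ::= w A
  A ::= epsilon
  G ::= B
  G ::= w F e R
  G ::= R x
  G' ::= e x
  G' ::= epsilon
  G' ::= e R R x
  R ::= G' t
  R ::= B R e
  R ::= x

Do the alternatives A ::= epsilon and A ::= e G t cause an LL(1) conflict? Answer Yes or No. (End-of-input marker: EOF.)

FIRST(epsilon) = { epsilon } and FIRST(e G t) = { e }.
The first alternative is nullable and FOLLOW(A) = { EOF, e, t, w, x } shares e with FIRST of the second — conflict.

Yes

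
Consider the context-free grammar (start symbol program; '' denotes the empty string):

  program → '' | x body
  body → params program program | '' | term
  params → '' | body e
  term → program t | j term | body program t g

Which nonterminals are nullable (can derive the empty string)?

{ body, params, program }

Directly nullable (have an ''-production): program, body, params.
No other nonterminal has a production whose RHS symbols are all nullable.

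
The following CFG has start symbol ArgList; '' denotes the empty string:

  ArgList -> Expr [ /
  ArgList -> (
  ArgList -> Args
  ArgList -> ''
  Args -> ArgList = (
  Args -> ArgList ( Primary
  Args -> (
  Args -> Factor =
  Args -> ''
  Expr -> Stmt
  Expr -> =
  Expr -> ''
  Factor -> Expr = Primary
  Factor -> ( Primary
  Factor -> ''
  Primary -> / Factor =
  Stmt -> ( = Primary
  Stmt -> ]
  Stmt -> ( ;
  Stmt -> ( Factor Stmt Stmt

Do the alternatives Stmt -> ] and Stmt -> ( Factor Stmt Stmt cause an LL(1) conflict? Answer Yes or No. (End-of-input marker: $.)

No

FIRST(]) = { ] } and FIRST(( Factor Stmt Stmt) = { ( }.
The FIRST sets are disjoint and neither alternative is nullable — no conflict.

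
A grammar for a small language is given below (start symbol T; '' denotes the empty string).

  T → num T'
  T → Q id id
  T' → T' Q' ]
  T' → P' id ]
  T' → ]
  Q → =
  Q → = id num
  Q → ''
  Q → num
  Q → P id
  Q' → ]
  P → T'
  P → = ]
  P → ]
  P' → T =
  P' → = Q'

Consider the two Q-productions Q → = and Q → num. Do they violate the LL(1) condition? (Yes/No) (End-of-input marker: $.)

No

FIRST(=) = { = } and FIRST(num) = { num }.
The FIRST sets are disjoint and neither alternative is nullable — no conflict.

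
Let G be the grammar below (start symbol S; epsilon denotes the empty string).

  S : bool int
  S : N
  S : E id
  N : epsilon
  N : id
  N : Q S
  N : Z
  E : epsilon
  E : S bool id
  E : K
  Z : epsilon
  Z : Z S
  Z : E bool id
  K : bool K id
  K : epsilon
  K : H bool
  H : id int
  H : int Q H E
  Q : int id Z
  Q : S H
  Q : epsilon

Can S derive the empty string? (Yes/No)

Yes

S : N and each of N is nullable, so S ⇒* epsilon.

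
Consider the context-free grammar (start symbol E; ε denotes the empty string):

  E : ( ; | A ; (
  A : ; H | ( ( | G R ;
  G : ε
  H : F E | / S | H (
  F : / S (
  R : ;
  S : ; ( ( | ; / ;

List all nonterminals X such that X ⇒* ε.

Directly nullable (have an ε-production): G.
No other nonterminal has a production whose RHS symbols are all nullable.

{ G }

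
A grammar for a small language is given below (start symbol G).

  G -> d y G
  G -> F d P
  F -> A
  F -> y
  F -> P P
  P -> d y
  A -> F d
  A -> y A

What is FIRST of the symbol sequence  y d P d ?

y is a terminal; add {y} and stop.

{ y }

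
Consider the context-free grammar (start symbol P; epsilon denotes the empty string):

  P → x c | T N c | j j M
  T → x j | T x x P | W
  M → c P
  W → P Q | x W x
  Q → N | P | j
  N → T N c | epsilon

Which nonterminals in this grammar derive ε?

Directly nullable (have an epsilon-production): N.
Q → N with every symbol nullable, so Q is nullable.
No other nonterminal has a production whose RHS symbols are all nullable.

{ N, Q }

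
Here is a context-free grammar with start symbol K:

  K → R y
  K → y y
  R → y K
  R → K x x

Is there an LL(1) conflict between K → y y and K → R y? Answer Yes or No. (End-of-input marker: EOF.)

FIRST(y y) = { y } and FIRST(R y) = { y }.
Both contain y, so the two alternatives are not disjoint — LL(1) conflict.

Yes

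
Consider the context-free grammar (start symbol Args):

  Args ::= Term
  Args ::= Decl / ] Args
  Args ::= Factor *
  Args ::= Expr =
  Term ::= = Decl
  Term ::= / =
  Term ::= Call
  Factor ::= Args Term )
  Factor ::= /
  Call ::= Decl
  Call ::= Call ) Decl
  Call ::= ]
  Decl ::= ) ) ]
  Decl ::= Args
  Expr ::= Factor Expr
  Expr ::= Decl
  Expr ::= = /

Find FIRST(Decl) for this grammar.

{ ), /, =, ] }

Decl ::= ) ) ] contributes {)}.
From Decl ::= Args: add FIRST(Args) = { ), /, =, ] }.
Union: FIRST(Decl) = { ), /, =, ] }.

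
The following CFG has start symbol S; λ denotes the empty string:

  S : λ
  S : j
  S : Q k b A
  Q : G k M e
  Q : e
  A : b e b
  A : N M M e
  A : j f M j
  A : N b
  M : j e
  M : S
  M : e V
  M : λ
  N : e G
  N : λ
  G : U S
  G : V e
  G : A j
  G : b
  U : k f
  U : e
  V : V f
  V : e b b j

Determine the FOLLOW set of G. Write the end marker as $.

In Q : G k M e: add FIRST(k M e) = { k }.
In N : e G: G is at the end, add FOLLOW(N) = { b, e, j, k }.
Union: FOLLOW(G) = { b, e, j, k }.

{ b, e, j, k }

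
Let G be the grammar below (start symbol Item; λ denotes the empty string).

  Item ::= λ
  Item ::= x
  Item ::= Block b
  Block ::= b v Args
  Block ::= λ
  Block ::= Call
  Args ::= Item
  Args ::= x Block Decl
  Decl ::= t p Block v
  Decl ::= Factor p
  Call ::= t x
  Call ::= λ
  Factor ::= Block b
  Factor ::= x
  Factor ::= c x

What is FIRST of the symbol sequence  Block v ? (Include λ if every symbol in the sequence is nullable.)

Add FIRST(Block)\{λ} = { b, t }; Block is nullable, continue.
v is a terminal; add {v} and stop.

{ b, t, v }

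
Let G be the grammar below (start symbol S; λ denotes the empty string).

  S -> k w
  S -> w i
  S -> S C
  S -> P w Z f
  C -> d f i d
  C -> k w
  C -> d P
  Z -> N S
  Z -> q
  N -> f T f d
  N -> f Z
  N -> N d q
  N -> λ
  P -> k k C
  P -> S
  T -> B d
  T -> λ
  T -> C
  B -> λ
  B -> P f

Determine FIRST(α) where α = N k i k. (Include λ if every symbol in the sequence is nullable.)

Add FIRST(N)\{λ} = { d, f }; N is nullable, continue.
k is a terminal; add {k} and stop.

{ d, f, k }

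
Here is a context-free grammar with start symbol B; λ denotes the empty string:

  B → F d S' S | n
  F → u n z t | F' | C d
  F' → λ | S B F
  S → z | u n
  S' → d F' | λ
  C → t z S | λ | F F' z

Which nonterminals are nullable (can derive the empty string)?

{ C, F, F', S' }

Directly nullable (have an λ-production): F', S', C.
F → F' with every symbol nullable, so F is nullable.
No other nonterminal has a production whose RHS symbols are all nullable.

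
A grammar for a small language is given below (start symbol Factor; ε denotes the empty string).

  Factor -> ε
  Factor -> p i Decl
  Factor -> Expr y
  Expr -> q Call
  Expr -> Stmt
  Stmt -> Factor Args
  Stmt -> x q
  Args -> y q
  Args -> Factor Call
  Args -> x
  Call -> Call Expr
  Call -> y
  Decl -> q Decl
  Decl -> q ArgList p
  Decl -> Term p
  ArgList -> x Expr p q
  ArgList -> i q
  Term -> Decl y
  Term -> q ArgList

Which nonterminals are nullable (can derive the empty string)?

{ Factor }

Directly nullable (have an ε-production): Factor.
No other nonterminal has a production whose RHS symbols are all nullable.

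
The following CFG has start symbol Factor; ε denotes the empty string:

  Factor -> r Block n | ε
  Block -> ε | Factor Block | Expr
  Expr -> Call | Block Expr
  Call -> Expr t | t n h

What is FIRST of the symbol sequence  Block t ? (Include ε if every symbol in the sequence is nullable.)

{ r, t }

Add FIRST(Block)\{ε} = { r, t }; Block is nullable, continue.
t is a terminal; add {t} and stop.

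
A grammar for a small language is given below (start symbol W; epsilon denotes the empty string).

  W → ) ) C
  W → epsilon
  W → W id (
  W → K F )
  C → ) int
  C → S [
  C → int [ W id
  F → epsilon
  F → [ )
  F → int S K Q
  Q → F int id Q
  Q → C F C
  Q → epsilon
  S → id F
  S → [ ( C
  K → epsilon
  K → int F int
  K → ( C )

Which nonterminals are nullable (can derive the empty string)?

{ F, K, Q, W }

Directly nullable (have an epsilon-production): W, F, Q, K.
No other nonterminal has a production whose RHS symbols are all nullable.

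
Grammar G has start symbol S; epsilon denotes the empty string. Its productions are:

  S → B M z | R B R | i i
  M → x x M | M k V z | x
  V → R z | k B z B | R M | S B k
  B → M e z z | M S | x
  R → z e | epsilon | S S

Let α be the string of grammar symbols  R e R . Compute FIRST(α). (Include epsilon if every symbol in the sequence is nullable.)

Add FIRST(R)\{epsilon} = { i, x, z }; R is nullable, continue.
e is a terminal; add {e} and stop.

{ e, i, x, z }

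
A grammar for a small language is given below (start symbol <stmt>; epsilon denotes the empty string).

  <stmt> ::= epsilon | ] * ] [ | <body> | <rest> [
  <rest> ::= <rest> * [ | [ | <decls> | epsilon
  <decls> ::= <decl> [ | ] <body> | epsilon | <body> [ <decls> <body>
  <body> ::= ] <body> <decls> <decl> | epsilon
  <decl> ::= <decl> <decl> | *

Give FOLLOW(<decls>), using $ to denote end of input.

{ *, [, ] }

In <rest> ::= <decls>: <decls> is at the end, add FOLLOW(<rest>) = { *, [ }.
In <decls> ::= <body> [ <decls> <body>: add FIRST(<body>)\{epsilon} = { ] }.
  Since <body> is nullable, also add FOLLOW(<decls>) = { *, [, ] }.
In <body> ::= ] <body> <decls> <decl>: add FIRST(<decl>) = { * }.
Union: FOLLOW(<decls>) = { *, [, ] }.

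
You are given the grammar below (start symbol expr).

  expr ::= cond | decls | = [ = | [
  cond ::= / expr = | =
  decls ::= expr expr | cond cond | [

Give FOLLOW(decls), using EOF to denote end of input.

{ EOF, /, =, [ }

In expr ::= decls: decls is at the end, add FOLLOW(expr) = { EOF, /, =, [ }.
Union: FOLLOW(decls) = { EOF, /, =, [ }.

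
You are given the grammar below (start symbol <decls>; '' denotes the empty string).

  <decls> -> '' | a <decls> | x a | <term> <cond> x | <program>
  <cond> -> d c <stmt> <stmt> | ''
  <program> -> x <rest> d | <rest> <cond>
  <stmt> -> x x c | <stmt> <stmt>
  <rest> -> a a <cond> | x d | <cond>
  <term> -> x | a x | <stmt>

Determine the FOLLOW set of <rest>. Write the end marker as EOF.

In <program> -> x <rest> d: add FIRST(d) = { d }.
In <program> -> <rest> <cond>: add FIRST(<cond>)\{''} = { d }.
  Since <cond> is nullable, also add FOLLOW(<program>) = { EOF }.
Union: FOLLOW(<rest>) = { EOF, d }.

{ EOF, d }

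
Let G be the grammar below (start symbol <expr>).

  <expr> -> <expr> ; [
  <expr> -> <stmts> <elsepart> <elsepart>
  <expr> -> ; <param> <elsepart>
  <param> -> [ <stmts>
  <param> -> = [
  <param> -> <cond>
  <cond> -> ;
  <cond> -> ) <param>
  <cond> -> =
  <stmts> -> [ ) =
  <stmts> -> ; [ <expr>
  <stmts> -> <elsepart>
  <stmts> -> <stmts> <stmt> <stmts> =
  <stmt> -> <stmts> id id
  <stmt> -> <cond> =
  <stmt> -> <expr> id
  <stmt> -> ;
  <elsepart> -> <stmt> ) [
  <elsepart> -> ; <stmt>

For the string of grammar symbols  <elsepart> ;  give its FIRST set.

{ ), ;, =, [ }

Add FIRST(<elsepart>) = { ), ;, =, [ }; <elsepart> is not nullable, stop.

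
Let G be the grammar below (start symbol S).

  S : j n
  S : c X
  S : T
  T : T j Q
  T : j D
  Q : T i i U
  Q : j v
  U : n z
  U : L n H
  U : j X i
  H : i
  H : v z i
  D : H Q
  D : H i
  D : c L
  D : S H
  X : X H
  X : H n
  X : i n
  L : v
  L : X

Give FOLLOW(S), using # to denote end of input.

{ #, i, v }

S is the start symbol, so # ∈ FOLLOW(S).
In D : S H: add FIRST(H) = { i, v }.
Union: FOLLOW(S) = { #, i, v }.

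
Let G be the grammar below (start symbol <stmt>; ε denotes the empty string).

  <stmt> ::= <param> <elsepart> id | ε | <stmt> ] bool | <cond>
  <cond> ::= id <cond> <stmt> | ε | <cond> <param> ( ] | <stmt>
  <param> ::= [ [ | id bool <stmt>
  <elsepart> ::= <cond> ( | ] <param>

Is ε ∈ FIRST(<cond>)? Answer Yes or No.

<cond> has an ε-production, so <cond> ⇒ ε.

Yes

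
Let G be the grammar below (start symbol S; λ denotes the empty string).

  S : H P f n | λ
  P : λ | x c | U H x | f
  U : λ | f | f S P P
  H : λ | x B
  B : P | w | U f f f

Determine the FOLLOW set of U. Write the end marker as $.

In P : U H x: add FIRST(H x) = { x }.
In B : U f f f: add FIRST(f f f) = { f }.
Union: FOLLOW(U) = { f, x }.

{ f, x }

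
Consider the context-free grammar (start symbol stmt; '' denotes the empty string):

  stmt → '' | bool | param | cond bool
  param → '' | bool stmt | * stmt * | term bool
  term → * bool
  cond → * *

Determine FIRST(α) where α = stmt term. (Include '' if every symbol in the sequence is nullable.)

Add FIRST(stmt)\{''} = { *, bool }; stmt is nullable, continue.
Add FIRST(term) = { * }; term is not nullable, stop.

{ *, bool }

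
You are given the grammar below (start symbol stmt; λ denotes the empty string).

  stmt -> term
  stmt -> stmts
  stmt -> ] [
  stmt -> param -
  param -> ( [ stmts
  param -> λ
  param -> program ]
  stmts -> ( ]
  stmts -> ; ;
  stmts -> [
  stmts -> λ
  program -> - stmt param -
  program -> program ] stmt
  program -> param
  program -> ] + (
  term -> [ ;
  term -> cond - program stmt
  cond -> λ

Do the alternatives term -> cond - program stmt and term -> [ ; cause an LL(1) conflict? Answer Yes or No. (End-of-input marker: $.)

No

FIRST(cond - program stmt) = { - } and FIRST([ ;) = { [ }.
The FIRST sets are disjoint and neither alternative is nullable — no conflict.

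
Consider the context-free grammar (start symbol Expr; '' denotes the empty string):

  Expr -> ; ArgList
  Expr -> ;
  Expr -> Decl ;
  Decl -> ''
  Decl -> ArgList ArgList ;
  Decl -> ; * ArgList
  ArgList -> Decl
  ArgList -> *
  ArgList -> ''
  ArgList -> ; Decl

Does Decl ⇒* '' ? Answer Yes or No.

Yes

Decl has an ''-production, so Decl ⇒ ''.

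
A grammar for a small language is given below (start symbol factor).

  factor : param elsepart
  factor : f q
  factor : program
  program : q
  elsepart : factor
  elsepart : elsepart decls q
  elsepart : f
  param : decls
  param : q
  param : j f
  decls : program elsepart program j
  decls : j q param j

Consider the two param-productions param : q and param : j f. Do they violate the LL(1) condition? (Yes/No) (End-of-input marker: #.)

No

FIRST(q) = { q } and FIRST(j f) = { j }.
The FIRST sets are disjoint and neither alternative is nullable — no conflict.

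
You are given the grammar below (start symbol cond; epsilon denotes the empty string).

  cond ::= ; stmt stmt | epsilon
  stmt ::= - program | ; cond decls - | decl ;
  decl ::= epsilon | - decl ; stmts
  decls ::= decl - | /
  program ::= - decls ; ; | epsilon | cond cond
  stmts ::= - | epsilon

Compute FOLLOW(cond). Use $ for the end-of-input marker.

{ $, -, /, ; }

cond is the start symbol, so $ ∈ FOLLOW(cond).
In stmt ::= ; cond decls -: add FIRST(decls -) = { -, / }.
In program ::= cond cond: add FIRST(cond)\{epsilon} = { ; }.
  Since cond is nullable, also add FOLLOW(program) = { $, -, /, ; }.
In program ::= cond cond: cond is at the end, add FOLLOW(program) = { $, -, /, ; }.
Union: FOLLOW(cond) = { $, -, /, ; }.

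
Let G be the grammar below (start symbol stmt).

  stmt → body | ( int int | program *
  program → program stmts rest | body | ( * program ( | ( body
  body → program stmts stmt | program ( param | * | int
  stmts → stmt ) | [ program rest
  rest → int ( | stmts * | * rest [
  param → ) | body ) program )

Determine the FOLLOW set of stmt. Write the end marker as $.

{ $, (, ), *, [, int }

stmt is the start symbol, so $ ∈ FOLLOW(stmt).
In body → program stmts stmt: stmt is at the end, add FOLLOW(body) = { $, (, ), *, [, int }.
In stmts → stmt ): add FIRST()) = { ) }.
Union: FOLLOW(stmt) = { $, (, ), *, [, int }.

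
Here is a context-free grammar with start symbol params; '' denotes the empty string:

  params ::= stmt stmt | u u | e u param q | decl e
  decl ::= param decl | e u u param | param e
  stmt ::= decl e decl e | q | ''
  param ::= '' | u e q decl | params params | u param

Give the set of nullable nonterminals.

{ param, params, stmt }

Directly nullable (have an ''-production): stmt, param.
params ::= stmt stmt with every symbol nullable, so params is nullable.
No other nonterminal has a production whose RHS symbols are all nullable.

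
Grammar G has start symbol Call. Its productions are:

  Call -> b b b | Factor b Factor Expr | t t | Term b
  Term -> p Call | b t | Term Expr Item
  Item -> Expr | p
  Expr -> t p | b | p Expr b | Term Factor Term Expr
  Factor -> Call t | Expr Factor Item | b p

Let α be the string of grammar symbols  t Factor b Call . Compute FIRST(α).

t is a terminal; add {t} and stop.

{ t }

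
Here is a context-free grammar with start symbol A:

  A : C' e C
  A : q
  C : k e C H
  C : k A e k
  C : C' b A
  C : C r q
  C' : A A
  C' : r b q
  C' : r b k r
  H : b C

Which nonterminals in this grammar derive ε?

{ } (none)

No nonterminal has an empty production or an RHS whose symbols are all nullable.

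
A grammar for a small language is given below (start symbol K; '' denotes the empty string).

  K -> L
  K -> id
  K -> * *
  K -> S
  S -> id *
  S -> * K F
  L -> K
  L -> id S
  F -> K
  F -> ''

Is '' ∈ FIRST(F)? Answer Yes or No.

F has an ''-production, so F ⇒ ''.

Yes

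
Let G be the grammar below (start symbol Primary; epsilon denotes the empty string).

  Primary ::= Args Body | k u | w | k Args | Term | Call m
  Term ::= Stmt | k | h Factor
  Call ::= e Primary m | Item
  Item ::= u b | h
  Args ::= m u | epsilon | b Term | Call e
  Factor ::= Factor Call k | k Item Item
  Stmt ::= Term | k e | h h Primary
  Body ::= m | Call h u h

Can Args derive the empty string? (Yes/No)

Args has an epsilon-production, so Args ⇒ epsilon.

Yes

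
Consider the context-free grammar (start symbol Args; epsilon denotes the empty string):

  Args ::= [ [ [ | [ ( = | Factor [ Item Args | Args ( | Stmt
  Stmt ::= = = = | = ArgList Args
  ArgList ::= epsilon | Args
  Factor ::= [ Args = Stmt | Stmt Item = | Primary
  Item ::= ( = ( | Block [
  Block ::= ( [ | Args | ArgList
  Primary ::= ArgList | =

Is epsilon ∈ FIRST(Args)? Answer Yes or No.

No

Nullable nonterminals: ArgList, Block, Factor, Primary.
No production of Args has an RHS whose symbols are all nullable, so Args is not nullable.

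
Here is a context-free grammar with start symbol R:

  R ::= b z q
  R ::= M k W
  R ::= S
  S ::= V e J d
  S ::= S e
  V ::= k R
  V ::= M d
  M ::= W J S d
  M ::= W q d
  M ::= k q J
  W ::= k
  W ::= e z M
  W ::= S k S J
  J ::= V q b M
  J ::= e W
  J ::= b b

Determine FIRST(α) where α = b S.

{ b }

b is a terminal; add {b} and stop.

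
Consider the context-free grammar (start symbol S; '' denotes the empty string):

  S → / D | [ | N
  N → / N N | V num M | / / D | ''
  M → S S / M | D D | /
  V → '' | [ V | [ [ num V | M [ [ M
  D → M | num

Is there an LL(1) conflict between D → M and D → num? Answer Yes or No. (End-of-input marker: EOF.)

FIRST(M) = { /, [, num } and FIRST(num) = { num }.
Both contain num, so the two alternatives are not disjoint — LL(1) conflict.

Yes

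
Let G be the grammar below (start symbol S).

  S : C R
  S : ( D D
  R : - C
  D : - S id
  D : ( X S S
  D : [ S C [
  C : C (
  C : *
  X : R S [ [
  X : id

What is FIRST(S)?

From S : C R: add FIRST(C) = { * }.
S : ( D D contributes {(}.
Union: FIRST(S) = { (, * }.

{ (, * }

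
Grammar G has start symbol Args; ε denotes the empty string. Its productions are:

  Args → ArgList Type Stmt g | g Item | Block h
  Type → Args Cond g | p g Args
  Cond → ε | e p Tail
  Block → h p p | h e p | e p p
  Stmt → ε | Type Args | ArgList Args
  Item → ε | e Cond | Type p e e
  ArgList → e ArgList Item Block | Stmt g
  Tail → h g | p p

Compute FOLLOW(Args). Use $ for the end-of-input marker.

Args is the start symbol, so $ ∈ FOLLOW(Args).
In Type → Args Cond g: add FIRST(Cond g) = { e, g }.
In Type → p g Args: Args is at the end, add FOLLOW(Type) = { e, g, h, p }.
In Stmt → Type Args: Args is at the end, add FOLLOW(Stmt) = { g }.
In Stmt → ArgList Args: Args is at the end, add FOLLOW(Stmt) = { g }.
Union: FOLLOW(Args) = { $, e, g, h, p }.

{ $, e, g, h, p }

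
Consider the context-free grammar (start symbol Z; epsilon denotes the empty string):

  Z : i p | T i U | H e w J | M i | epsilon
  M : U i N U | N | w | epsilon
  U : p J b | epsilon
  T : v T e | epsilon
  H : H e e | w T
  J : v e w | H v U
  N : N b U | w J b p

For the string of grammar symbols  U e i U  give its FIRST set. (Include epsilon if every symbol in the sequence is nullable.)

{ e, p }

Add FIRST(U)\{epsilon} = { p }; U is nullable, continue.
e is a terminal; add {e} and stop.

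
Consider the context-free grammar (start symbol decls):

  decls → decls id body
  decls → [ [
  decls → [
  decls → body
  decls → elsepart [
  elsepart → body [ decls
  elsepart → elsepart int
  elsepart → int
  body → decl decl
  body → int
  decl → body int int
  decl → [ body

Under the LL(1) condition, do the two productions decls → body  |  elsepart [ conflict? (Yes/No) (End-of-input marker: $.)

FIRST(body) = { [, int } and FIRST(elsepart [) = { [, int }.
Both contain [, so the two alternatives are not disjoint — LL(1) conflict.

Yes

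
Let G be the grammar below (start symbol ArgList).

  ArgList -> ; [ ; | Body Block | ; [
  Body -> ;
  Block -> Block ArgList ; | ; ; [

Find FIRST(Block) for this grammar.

{ ; }

From Block -> Block ArgList ;: add FIRST(Block) = { ; }.
Block -> ; ; [ contributes {;}.
Union: FIRST(Block) = { ; }.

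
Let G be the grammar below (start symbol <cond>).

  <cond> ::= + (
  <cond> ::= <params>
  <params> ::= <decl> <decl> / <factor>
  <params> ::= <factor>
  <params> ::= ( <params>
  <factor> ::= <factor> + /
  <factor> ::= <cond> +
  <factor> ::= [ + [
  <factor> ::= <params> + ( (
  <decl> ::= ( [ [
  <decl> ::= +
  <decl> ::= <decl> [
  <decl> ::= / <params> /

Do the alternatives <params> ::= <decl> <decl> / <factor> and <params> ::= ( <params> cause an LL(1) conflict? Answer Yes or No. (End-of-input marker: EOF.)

Yes

FIRST(<decl> <decl> / <factor>) = { (, +, / } and FIRST(( <params>) = { ( }.
Both contain (, so the two alternatives are not disjoint — LL(1) conflict.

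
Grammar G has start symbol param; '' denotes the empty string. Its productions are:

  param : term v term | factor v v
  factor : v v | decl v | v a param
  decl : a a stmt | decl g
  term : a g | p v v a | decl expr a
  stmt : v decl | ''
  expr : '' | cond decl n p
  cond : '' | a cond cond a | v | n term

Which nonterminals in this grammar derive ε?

Directly nullable (have an ''-production): stmt, expr, cond.
No other nonterminal has a production whose RHS symbols are all nullable.

{ cond, expr, stmt }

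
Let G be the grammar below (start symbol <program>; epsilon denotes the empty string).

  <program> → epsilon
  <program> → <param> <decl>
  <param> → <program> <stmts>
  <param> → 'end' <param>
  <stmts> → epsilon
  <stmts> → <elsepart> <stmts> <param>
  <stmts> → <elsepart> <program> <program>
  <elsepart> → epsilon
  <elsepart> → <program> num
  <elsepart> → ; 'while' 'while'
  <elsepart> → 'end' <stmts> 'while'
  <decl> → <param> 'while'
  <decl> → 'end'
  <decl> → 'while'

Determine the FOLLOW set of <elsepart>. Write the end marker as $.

In <stmts> → <elsepart> <stmts> <param>: add FIRST(<stmts> <param>)\{epsilon} = { 'end', 'while', ;, num }.
  Since <stmts> <param> is nullable, also add FOLLOW(<stmts>) = { 'end', 'while', ;, num }.
In <stmts> → <elsepart> <program> <program>: add FIRST(<program> <program>)\{epsilon} = { 'end', 'while', ;, num }.
  Since <program> <program> is nullable, also add FOLLOW(<stmts>) = { 'end', 'while', ;, num }.
Union: FOLLOW(<elsepart>) = { 'end', 'while', ;, num }.

{ 'end', 'while', ;, num }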